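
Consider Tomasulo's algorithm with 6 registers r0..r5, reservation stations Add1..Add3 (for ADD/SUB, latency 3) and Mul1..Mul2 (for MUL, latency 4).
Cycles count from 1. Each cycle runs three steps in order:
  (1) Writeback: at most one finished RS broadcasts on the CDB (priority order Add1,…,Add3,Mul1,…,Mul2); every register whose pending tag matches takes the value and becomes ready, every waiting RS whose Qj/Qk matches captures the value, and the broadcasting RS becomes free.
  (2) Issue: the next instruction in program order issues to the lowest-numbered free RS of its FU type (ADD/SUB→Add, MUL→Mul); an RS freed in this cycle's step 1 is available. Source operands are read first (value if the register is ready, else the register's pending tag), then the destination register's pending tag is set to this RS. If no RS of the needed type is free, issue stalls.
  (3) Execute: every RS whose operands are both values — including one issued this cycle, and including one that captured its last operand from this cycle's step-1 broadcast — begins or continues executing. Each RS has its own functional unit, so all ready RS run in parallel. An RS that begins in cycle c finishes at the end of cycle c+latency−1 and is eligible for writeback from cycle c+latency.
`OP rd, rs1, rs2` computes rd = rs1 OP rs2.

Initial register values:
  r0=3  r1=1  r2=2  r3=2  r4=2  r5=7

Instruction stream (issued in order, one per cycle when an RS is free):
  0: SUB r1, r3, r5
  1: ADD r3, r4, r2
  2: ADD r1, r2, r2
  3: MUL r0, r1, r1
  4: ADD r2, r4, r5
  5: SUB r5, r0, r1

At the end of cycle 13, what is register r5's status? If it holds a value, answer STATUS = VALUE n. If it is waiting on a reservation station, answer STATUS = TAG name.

cycle 1: issue SUB r1<-Add1 // r0:3,r1:Add1,r2:2,r3:2,r4:2,r5:7
cycle 2: issue ADD r3<-Add2 // r0:3,r1:Add1,r2:2,r3:Add2,r4:2,r5:7
cycle 3: issue ADD r1<-Add3 // r0:3,r1:Add3,r2:2,r3:Add2,r4:2,r5:7
cycle 4: CDB Add1=-5; issue MUL r0<-Mul1 // r0:Mul1,r1:Add3,r2:2,r3:Add2,r4:2,r5:7
cycle 5: CDB Add2=4; issue ADD r2<-Add1 // r0:Mul1,r1:Add3,r2:Add1,r3:4,r4:2,r5:7
cycle 6: CDB Add3=4; issue SUB r5<-Add2 // r0:Mul1,r1:4,r2:Add1,r3:4,r4:2,r5:Add2
cycle 7: - // r0:Mul1,r1:4,r2:Add1,r3:4,r4:2,r5:Add2
cycle 8: CDB Add1=9 // r0:Mul1,r1:4,r2:9,r3:4,r4:2,r5:Add2
cycle 9: - // r0:Mul1,r1:4,r2:9,r3:4,r4:2,r5:Add2
cycle 10: CDB Mul1=16 // r0:16,r1:4,r2:9,r3:4,r4:2,r5:Add2
cycle 11: - // r0:16,r1:4,r2:9,r3:4,r4:2,r5:Add2
cycle 12: - // r0:16,r1:4,r2:9,r3:4,r4:2,r5:Add2
cycle 13: CDB Add2=12 // r0:16,r1:4,r2:9,r3:4,r4:2,r5:12

STATUS = VALUE 12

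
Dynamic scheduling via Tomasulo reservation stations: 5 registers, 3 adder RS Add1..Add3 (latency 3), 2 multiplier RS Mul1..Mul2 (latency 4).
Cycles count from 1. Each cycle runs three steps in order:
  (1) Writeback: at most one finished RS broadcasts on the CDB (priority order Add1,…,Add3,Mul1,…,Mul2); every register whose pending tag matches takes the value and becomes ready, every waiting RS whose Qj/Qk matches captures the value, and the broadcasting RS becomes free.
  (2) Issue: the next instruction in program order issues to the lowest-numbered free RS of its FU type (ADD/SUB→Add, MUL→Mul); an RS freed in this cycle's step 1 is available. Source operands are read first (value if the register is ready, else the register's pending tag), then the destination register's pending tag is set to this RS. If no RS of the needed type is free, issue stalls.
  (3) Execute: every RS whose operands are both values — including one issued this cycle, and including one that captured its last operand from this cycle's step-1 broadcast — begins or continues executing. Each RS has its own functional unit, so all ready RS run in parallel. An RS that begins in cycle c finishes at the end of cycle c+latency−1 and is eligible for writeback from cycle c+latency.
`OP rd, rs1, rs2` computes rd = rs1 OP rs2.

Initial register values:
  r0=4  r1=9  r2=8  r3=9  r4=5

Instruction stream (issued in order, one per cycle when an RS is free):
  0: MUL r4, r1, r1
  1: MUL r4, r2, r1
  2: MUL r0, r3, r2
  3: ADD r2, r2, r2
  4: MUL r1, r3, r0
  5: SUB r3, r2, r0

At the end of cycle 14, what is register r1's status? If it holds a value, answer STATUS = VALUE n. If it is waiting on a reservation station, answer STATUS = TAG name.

STATUS = VALUE 648

c1: issue MUL r4<-Mul1 | r0:4,r1:9,r2:8,r3:9,r4:Mul1
c2: issue MUL r4<-Mul2 | r0:4,r1:9,r2:8,r3:9,r4:Mul2
c3: stall | r0:4,r1:9,r2:8,r3:9,r4:Mul2
c4: stall | r0:4,r1:9,r2:8,r3:9,r4:Mul2
c5: CDB Mul1=81; issue MUL r0<-Mul1 | r0:Mul1,r1:9,r2:8,r3:9,r4:Mul2
c6: CDB Mul2=72; issue ADD r2<-Add1 | r0:Mul1,r1:9,r2:Add1,r3:9,r4:72
c7: issue MUL r1<-Mul2 | r0:Mul1,r1:Mul2,r2:Add1,r3:9,r4:72
c8: issue SUB r3<-Add2 | r0:Mul1,r1:Mul2,r2:Add1,r3:Add2,r4:72
c9: CDB Add1=16 | r0:Mul1,r1:Mul2,r2:16,r3:Add2,r4:72
c10: CDB Mul1=72 | r0:72,r1:Mul2,r2:16,r3:Add2,r4:72
c11: - | r0:72,r1:Mul2,r2:16,r3:Add2,r4:72
c12: - | r0:72,r1:Mul2,r2:16,r3:Add2,r4:72
c13: CDB Add2=-56 | r0:72,r1:Mul2,r2:16,r3:-56,r4:72
c14: CDB Mul2=648 | r0:72,r1:648,r2:16,r3:-56,r4:72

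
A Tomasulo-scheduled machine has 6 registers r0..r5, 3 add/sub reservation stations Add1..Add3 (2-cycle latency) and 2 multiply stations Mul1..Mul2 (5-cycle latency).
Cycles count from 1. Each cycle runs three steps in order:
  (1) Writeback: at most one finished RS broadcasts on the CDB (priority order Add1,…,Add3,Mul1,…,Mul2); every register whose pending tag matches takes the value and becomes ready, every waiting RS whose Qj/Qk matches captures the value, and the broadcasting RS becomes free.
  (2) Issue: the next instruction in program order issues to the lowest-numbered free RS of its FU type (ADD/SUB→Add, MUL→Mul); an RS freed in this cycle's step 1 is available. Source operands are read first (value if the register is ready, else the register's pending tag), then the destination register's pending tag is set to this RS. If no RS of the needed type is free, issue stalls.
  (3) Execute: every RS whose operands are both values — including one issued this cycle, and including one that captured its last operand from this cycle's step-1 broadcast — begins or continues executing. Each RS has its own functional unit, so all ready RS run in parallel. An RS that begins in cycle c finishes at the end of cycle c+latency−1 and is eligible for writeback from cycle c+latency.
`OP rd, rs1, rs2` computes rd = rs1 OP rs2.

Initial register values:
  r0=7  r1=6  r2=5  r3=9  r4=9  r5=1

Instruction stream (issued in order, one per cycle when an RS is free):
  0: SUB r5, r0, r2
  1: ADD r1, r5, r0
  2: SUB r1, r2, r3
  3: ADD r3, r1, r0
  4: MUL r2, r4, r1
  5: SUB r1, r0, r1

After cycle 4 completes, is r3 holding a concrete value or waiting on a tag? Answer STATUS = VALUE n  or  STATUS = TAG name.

cycle 1: issue SUB r5<-Add1 // r0:7,r1:6,r2:5,r3:9,r4:9,r5:Add1
cycle 2: issue ADD r1<-Add2 // r0:7,r1:Add2,r2:5,r3:9,r4:9,r5:Add1
cycle 3: CDB Add1=2; issue SUB r1<-Add1 // r0:7,r1:Add1,r2:5,r3:9,r4:9,r5:2
cycle 4: issue ADD r3<-Add3 // r0:7,r1:Add1,r2:5,r3:Add3,r4:9,r5:2

STATUS = TAG Add3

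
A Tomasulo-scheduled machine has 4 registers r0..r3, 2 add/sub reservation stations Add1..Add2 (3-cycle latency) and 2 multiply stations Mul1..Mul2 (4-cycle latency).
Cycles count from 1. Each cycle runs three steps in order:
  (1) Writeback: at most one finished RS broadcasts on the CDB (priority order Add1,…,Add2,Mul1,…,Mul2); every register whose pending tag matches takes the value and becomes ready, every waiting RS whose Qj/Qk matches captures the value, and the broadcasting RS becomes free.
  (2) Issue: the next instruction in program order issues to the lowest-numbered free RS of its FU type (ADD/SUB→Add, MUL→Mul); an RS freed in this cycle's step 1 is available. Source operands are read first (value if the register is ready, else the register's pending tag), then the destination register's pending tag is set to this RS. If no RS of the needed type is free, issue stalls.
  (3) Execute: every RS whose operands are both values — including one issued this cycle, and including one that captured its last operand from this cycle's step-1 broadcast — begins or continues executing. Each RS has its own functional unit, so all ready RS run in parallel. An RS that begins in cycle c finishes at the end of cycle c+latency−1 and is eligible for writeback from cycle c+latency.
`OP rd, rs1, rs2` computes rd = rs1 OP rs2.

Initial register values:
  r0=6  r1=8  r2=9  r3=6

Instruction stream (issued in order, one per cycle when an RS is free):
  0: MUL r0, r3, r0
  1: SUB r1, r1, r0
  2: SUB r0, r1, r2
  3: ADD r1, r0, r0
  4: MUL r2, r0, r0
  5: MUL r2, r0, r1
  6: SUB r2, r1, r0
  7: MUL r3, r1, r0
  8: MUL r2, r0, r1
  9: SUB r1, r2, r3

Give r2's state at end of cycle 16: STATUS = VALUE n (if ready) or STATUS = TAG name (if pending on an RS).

  c1: issue MUL r0<-Mul1  regs: r0:Mul1,r1:8,r2:9,r3:6
  c2: issue SUB r1<-Add1  regs: r0:Mul1,r1:Add1,r2:9,r3:6
  c3: issue SUB r0<-Add2  regs: r0:Add2,r1:Add1,r2:9,r3:6
  c4: stall  regs: r0:Add2,r1:Add1,r2:9,r3:6
  c5: CDB Mul1=36; stall  regs: r0:Add2,r1:Add1,r2:9,r3:6
  c6: stall  regs: r0:Add2,r1:Add1,r2:9,r3:6
  c7: stall  regs: r0:Add2,r1:Add1,r2:9,r3:6
  c8: CDB Add1=-28; issue ADD r1<-Add1  regs: r0:Add2,r1:Add1,r2:9,r3:6
  c9: issue MUL r2<-Mul1  regs: r0:Add2,r1:Add1,r2:Mul1,r3:6
  c10: issue MUL r2<-Mul2  regs: r0:Add2,r1:Add1,r2:Mul2,r3:6
  c11: CDB Add2=-37; issue SUB r2<-Add2  regs: r0:-37,r1:Add1,r2:Add2,r3:6
  c12: stall  regs: r0:-37,r1:Add1,r2:Add2,r3:6
  c13: stall  regs: r0:-37,r1:Add1,r2:Add2,r3:6
  c14: CDB Add1=-74; stall  regs: r0:-37,r1:-74,r2:Add2,r3:6
  c15: CDB Mul1=1369; issue MUL r3<-Mul1  regs: r0:-37,r1:-74,r2:Add2,r3:Mul1
  c16: stall  regs: r0:-37,r1:-74,r2:Add2,r3:Mul1

STATUS = TAG Add2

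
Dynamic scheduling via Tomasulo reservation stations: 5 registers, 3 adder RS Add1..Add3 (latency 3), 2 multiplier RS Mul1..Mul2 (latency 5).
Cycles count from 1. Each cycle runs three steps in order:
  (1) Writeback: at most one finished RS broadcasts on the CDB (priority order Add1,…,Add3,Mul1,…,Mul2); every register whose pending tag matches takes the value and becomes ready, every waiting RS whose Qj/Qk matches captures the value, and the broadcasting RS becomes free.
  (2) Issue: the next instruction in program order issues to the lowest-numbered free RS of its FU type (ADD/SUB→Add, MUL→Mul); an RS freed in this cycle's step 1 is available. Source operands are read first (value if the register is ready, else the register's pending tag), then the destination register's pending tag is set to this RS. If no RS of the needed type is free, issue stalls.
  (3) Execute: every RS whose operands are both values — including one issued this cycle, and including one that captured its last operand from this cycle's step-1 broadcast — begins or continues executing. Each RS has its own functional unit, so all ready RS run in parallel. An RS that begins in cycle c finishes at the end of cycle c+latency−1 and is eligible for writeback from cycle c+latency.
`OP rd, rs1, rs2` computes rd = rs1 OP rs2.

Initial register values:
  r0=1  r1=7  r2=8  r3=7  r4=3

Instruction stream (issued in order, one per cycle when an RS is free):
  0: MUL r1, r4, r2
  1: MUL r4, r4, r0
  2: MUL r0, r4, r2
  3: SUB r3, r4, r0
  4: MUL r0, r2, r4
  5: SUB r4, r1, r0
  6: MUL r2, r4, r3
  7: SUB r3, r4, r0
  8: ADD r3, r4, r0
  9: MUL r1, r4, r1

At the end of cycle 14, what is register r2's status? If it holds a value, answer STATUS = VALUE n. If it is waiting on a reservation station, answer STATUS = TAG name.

STATUS = TAG Mul1

cycle 1: issue MUL r1<-Mul1 // r0:1,r1:Mul1,r2:8,r3:7,r4:3
cycle 2: issue MUL r4<-Mul2 // r0:1,r1:Mul1,r2:8,r3:7,r4:Mul2
cycle 3: stall // r0:1,r1:Mul1,r2:8,r3:7,r4:Mul2
cycle 4: stall // r0:1,r1:Mul1,r2:8,r3:7,r4:Mul2
cycle 5: stall // r0:1,r1:Mul1,r2:8,r3:7,r4:Mul2
cycle 6: CDB Mul1=24; issue MUL r0<-Mul1 // r0:Mul1,r1:24,r2:8,r3:7,r4:Mul2
cycle 7: CDB Mul2=3; issue SUB r3<-Add1 // r0:Mul1,r1:24,r2:8,r3:Add1,r4:3
cycle 8: issue MUL r0<-Mul2 // r0:Mul2,r1:24,r2:8,r3:Add1,r4:3
cycle 9: issue SUB r4<-Add2 // r0:Mul2,r1:24,r2:8,r3:Add1,r4:Add2
cycle 10: stall // r0:Mul2,r1:24,r2:8,r3:Add1,r4:Add2
cycle 11: stall // r0:Mul2,r1:24,r2:8,r3:Add1,r4:Add2
cycle 12: CDB Mul1=24; issue MUL r2<-Mul1 // r0:Mul2,r1:24,r2:Mul1,r3:Add1,r4:Add2
cycle 13: CDB Mul2=24; issue SUB r3<-Add3 // r0:24,r1:24,r2:Mul1,r3:Add3,r4:Add2
cycle 14: stall // r0:24,r1:24,r2:Mul1,r3:Add3,r4:Add2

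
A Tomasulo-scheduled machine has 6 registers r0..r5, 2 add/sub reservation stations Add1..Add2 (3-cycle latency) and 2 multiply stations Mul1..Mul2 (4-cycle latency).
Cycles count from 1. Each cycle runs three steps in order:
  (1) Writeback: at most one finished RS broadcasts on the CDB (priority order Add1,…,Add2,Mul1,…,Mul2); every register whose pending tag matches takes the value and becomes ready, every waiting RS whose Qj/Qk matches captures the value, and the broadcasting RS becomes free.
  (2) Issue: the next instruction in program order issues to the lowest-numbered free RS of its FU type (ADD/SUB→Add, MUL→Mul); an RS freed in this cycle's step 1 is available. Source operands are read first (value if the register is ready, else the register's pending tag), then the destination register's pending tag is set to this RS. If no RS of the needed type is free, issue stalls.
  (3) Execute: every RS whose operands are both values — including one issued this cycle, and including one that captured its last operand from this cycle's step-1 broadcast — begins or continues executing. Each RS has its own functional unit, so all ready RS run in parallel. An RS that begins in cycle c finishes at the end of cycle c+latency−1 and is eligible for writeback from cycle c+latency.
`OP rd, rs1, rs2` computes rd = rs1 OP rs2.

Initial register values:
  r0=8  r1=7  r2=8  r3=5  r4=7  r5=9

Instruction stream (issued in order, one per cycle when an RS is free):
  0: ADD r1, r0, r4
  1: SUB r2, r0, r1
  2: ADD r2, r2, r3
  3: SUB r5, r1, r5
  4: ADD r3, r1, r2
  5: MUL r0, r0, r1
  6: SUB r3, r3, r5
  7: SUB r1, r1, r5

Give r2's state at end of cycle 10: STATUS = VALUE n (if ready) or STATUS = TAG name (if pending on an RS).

STATUS = VALUE -2

  c1: issue ADD r1<-Add1  regs: r0:8,r1:Add1,r2:8,r3:5,r4:7,r5:9
  c2: issue SUB r2<-Add2  regs: r0:8,r1:Add1,r2:Add2,r3:5,r4:7,r5:9
  c3: stall  regs: r0:8,r1:Add1,r2:Add2,r3:5,r4:7,r5:9
  c4: CDB Add1=15; issue ADD r2<-Add1  regs: r0:8,r1:15,r2:Add1,r3:5,r4:7,r5:9
  c5: stall  regs: r0:8,r1:15,r2:Add1,r3:5,r4:7,r5:9
  c6: stall  regs: r0:8,r1:15,r2:Add1,r3:5,r4:7,r5:9
  c7: CDB Add2=-7; issue SUB r5<-Add2  regs: r0:8,r1:15,r2:Add1,r3:5,r4:7,r5:Add2
  c8: stall  regs: r0:8,r1:15,r2:Add1,r3:5,r4:7,r5:Add2
  c9: stall  regs: r0:8,r1:15,r2:Add1,r3:5,r4:7,r5:Add2
  c10: CDB Add1=-2; issue ADD r3<-Add1  regs: r0:8,r1:15,r2:-2,r3:Add1,r4:7,r5:Add2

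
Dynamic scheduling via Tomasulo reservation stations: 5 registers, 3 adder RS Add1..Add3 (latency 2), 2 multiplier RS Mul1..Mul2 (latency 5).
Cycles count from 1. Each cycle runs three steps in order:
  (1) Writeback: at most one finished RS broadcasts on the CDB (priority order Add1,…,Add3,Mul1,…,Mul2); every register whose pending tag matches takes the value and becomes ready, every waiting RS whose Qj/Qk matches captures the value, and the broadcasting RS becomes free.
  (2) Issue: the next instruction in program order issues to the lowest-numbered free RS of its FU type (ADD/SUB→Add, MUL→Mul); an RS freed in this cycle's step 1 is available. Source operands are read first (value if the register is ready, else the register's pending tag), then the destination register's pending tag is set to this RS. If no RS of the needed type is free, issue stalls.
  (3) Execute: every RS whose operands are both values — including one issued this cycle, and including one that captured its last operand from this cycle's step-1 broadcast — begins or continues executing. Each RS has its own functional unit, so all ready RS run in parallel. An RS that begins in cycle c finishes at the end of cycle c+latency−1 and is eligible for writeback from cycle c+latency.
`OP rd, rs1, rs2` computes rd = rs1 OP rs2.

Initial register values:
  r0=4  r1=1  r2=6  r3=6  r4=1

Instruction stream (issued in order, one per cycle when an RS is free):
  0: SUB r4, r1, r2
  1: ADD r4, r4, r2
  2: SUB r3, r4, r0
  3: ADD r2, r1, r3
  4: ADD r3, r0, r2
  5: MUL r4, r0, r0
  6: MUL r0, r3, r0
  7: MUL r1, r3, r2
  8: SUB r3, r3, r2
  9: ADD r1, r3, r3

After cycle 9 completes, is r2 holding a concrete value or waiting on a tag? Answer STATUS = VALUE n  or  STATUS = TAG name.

  c1: issue SUB r4<-Add1  regs: r0:4,r1:1,r2:6,r3:6,r4:Add1
  c2: issue ADD r4<-Add2  regs: r0:4,r1:1,r2:6,r3:6,r4:Add2
  c3: CDB Add1=-5; issue SUB r3<-Add1  regs: r0:4,r1:1,r2:6,r3:Add1,r4:Add2
  c4: issue ADD r2<-Add3  regs: r0:4,r1:1,r2:Add3,r3:Add1,r4:Add2
  c5: CDB Add2=1; issue ADD r3<-Add2  regs: r0:4,r1:1,r2:Add3,r3:Add2,r4:1
  c6: issue MUL r4<-Mul1  regs: r0:4,r1:1,r2:Add3,r3:Add2,r4:Mul1
  c7: CDB Add1=-3; issue MUL r0<-Mul2  regs: r0:Mul2,r1:1,r2:Add3,r3:Add2,r4:Mul1
  c8: stall  regs: r0:Mul2,r1:1,r2:Add3,r3:Add2,r4:Mul1
  c9: CDB Add3=-2; stall  regs: r0:Mul2,r1:1,r2:-2,r3:Add2,r4:Mul1

STATUS = VALUE -2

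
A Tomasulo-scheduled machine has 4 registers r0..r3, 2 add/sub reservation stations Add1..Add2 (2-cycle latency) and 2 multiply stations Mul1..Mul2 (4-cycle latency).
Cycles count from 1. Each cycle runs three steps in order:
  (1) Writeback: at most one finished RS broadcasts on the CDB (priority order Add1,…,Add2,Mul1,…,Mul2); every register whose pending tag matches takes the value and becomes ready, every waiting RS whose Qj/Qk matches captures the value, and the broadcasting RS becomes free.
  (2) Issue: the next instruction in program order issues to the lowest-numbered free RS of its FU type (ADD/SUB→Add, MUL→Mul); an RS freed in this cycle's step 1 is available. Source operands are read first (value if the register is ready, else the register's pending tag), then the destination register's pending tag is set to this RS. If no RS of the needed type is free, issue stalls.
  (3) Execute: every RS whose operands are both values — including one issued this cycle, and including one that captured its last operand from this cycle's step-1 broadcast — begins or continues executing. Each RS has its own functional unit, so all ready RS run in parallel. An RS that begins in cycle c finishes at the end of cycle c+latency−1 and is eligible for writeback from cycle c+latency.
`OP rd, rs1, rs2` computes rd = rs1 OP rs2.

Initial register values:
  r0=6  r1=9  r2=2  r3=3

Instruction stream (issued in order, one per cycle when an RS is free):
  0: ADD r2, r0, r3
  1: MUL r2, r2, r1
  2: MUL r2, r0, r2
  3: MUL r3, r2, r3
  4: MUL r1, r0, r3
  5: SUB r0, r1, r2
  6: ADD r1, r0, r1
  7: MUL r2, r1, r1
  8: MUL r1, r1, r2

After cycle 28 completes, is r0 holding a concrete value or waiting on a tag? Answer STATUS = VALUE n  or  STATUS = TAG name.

STATUS = VALUE 8262

c1: issue ADD r2<-Add1 | r0:6,r1:9,r2:Add1,r3:3
c2: issue MUL r2<-Mul1 | r0:6,r1:9,r2:Mul1,r3:3
c3: CDB Add1=9; issue MUL r2<-Mul2 | r0:6,r1:9,r2:Mul2,r3:3
c4: stall | r0:6,r1:9,r2:Mul2,r3:3
c5: stall | r0:6,r1:9,r2:Mul2,r3:3
c6: stall | r0:6,r1:9,r2:Mul2,r3:3
c7: CDB Mul1=81; issue MUL r3<-Mul1 | r0:6,r1:9,r2:Mul2,r3:Mul1
c8: stall | r0:6,r1:9,r2:Mul2,r3:Mul1
c9: stall | r0:6,r1:9,r2:Mul2,r3:Mul1
c10: stall | r0:6,r1:9,r2:Mul2,r3:Mul1
c11: CDB Mul2=486; issue MUL r1<-Mul2 | r0:6,r1:Mul2,r2:486,r3:Mul1
c12: issue SUB r0<-Add1 | r0:Add1,r1:Mul2,r2:486,r3:Mul1
c13: issue ADD r1<-Add2 | r0:Add1,r1:Add2,r2:486,r3:Mul1
c14: stall | r0:Add1,r1:Add2,r2:486,r3:Mul1
c15: CDB Mul1=1458; issue MUL r2<-Mul1 | r0:Add1,r1:Add2,r2:Mul1,r3:1458
c16: stall | r0:Add1,r1:Add2,r2:Mul1,r3:1458
c17: stall | r0:Add1,r1:Add2,r2:Mul1,r3:1458
c18: stall | r0:Add1,r1:Add2,r2:Mul1,r3:1458
c19: CDB Mul2=8748; issue MUL r1<-Mul2 | r0:Add1,r1:Mul2,r2:Mul1,r3:1458
c20: - | r0:Add1,r1:Mul2,r2:Mul1,r3:1458
c21: CDB Add1=8262 | r0:8262,r1:Mul2,r2:Mul1,r3:1458
c22: - | r0:8262,r1:Mul2,r2:Mul1,r3:1458
c23: CDB Add2=17010 | r0:8262,r1:Mul2,r2:Mul1,r3:1458
c24: - | r0:8262,r1:Mul2,r2:Mul1,r3:1458
c25: - | r0:8262,r1:Mul2,r2:Mul1,r3:1458
c26: - | r0:8262,r1:Mul2,r2:Mul1,r3:1458
c27: CDB Mul1=289340100 | r0:8262,r1:Mul2,r2:289340100,r3:1458
c28: - | r0:8262,r1:Mul2,r2:289340100,r3:1458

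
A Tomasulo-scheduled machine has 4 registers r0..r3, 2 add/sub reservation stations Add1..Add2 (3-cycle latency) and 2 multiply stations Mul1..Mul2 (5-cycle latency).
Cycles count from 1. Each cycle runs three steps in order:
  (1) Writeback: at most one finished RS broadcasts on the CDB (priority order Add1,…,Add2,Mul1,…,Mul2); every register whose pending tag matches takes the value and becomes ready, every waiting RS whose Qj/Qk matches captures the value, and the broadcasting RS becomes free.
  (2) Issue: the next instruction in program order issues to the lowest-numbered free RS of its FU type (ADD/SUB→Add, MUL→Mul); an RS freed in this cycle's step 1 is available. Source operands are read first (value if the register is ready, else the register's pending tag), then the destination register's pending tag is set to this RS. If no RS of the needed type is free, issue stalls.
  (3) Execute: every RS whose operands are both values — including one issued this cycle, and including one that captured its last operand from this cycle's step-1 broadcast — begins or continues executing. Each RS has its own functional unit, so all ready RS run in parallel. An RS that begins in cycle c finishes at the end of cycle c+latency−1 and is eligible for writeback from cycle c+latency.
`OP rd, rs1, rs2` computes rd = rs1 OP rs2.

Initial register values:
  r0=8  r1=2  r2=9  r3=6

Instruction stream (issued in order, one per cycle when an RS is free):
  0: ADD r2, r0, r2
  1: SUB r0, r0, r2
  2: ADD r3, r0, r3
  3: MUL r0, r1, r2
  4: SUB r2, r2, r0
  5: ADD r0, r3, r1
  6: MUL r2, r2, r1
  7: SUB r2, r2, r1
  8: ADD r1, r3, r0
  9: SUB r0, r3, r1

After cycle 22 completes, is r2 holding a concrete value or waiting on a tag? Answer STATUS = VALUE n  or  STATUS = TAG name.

cycle 1: issue ADD r2<-Add1 // r0:8,r1:2,r2:Add1,r3:6
cycle 2: issue SUB r0<-Add2 // r0:Add2,r1:2,r2:Add1,r3:6
cycle 3: stall // r0:Add2,r1:2,r2:Add1,r3:6
cycle 4: CDB Add1=17; issue ADD r3<-Add1 // r0:Add2,r1:2,r2:17,r3:Add1
cycle 5: issue MUL r0<-Mul1 // r0:Mul1,r1:2,r2:17,r3:Add1
cycle 6: stall // r0:Mul1,r1:2,r2:17,r3:Add1
cycle 7: CDB Add2=-9; issue SUB r2<-Add2 // r0:Mul1,r1:2,r2:Add2,r3:Add1
cycle 8: stall // r0:Mul1,r1:2,r2:Add2,r3:Add1
cycle 9: stall // r0:Mul1,r1:2,r2:Add2,r3:Add1
cycle 10: CDB Add1=-3; issue ADD r0<-Add1 // r0:Add1,r1:2,r2:Add2,r3:-3
cycle 11: CDB Mul1=34; issue MUL r2<-Mul1 // r0:Add1,r1:2,r2:Mul1,r3:-3
cycle 12: stall // r0:Add1,r1:2,r2:Mul1,r3:-3
cycle 13: CDB Add1=-1; issue SUB r2<-Add1 // r0:-1,r1:2,r2:Add1,r3:-3
cycle 14: CDB Add2=-17; issue ADD r1<-Add2 // r0:-1,r1:Add2,r2:Add1,r3:-3
cycle 15: stall // r0:-1,r1:Add2,r2:Add1,r3:-3
cycle 16: stall // r0:-1,r1:Add2,r2:Add1,r3:-3
cycle 17: CDB Add2=-4; issue SUB r0<-Add2 // r0:Add2,r1:-4,r2:Add1,r3:-3
cycle 18: - // r0:Add2,r1:-4,r2:Add1,r3:-3
cycle 19: CDB Mul1=-34 // r0:Add2,r1:-4,r2:Add1,r3:-3
cycle 20: CDB Add2=1 // r0:1,r1:-4,r2:Add1,r3:-3
cycle 21: - // r0:1,r1:-4,r2:Add1,r3:-3
cycle 22: CDB Add1=-36 // r0:1,r1:-4,r2:-36,r3:-3

STATUS = VALUE -36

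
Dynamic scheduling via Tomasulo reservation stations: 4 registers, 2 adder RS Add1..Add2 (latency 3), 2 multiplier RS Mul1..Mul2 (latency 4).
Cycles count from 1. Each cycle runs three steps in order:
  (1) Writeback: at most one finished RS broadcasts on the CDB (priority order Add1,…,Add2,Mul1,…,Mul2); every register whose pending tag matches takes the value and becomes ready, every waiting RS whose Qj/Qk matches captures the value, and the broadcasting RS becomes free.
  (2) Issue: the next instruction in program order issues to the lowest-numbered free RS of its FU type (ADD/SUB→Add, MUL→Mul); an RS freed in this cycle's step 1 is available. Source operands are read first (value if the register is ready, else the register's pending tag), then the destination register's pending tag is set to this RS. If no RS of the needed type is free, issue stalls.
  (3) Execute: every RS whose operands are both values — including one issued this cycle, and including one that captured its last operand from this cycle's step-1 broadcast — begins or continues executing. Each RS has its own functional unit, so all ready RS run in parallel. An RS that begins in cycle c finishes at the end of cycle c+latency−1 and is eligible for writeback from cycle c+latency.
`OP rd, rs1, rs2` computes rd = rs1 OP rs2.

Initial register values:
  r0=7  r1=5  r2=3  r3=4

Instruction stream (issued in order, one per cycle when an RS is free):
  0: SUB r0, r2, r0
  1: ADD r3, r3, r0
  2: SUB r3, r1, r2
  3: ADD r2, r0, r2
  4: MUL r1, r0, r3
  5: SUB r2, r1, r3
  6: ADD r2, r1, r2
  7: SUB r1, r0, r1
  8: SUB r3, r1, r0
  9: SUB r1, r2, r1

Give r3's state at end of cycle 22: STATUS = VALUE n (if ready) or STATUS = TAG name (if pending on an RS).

STATUS = VALUE 8

cycle 1: issue SUB r0<-Add1 // r0:Add1,r1:5,r2:3,r3:4
cycle 2: issue ADD r3<-Add2 // r0:Add1,r1:5,r2:3,r3:Add2
cycle 3: stall // r0:Add1,r1:5,r2:3,r3:Add2
cycle 4: CDB Add1=-4; issue SUB r3<-Add1 // r0:-4,r1:5,r2:3,r3:Add1
cycle 5: stall // r0:-4,r1:5,r2:3,r3:Add1
cycle 6: stall // r0:-4,r1:5,r2:3,r3:Add1
cycle 7: CDB Add1=2; issue ADD r2<-Add1 // r0:-4,r1:5,r2:Add1,r3:2
cycle 8: CDB Add2=0; issue MUL r1<-Mul1 // r0:-4,r1:Mul1,r2:Add1,r3:2
cycle 9: issue SUB r2<-Add2 // r0:-4,r1:Mul1,r2:Add2,r3:2
cycle 10: CDB Add1=-1; issue ADD r2<-Add1 // r0:-4,r1:Mul1,r2:Add1,r3:2
cycle 11: stall // r0:-4,r1:Mul1,r2:Add1,r3:2
cycle 12: CDB Mul1=-8; stall // r0:-4,r1:-8,r2:Add1,r3:2
cycle 13: stall // r0:-4,r1:-8,r2:Add1,r3:2
cycle 14: stall // r0:-4,r1:-8,r2:Add1,r3:2
cycle 15: CDB Add2=-10; issue SUB r1<-Add2 // r0:-4,r1:Add2,r2:Add1,r3:2
cycle 16: stall // r0:-4,r1:Add2,r2:Add1,r3:2
cycle 17: stall // r0:-4,r1:Add2,r2:Add1,r3:2
cycle 18: CDB Add1=-18; issue SUB r3<-Add1 // r0:-4,r1:Add2,r2:-18,r3:Add1
cycle 19: CDB Add2=4; issue SUB r1<-Add2 // r0:-4,r1:Add2,r2:-18,r3:Add1
cycle 20: - // r0:-4,r1:Add2,r2:-18,r3:Add1
cycle 21: - // r0:-4,r1:Add2,r2:-18,r3:Add1
cycle 22: CDB Add1=8 // r0:-4,r1:Add2,r2:-18,r3:8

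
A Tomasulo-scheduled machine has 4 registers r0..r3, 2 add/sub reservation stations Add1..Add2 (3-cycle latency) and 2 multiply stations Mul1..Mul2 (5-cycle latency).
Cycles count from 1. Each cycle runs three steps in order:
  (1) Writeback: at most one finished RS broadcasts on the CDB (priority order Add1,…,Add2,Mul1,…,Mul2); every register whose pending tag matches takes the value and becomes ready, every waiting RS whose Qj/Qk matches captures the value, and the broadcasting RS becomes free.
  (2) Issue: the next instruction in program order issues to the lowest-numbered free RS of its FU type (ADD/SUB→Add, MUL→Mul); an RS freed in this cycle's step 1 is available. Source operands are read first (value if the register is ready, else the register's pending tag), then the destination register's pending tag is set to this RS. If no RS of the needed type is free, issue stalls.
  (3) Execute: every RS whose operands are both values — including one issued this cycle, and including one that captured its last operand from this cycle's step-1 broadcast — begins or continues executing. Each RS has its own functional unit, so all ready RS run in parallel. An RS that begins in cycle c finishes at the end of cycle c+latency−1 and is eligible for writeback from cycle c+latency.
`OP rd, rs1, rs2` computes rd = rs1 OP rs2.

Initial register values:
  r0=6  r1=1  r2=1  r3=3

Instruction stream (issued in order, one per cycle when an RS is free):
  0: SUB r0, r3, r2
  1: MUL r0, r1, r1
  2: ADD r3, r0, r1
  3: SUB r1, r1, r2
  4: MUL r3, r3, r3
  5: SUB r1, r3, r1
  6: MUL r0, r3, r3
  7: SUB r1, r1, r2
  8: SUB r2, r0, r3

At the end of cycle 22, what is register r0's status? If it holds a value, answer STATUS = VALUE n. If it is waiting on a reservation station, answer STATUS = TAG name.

STATUS = VALUE 16

c1: issue SUB r0<-Add1 | r0:Add1,r1:1,r2:1,r3:3
c2: issue MUL r0<-Mul1 | r0:Mul1,r1:1,r2:1,r3:3
c3: issue ADD r3<-Add2 | r0:Mul1,r1:1,r2:1,r3:Add2
c4: CDB Add1=2; issue SUB r1<-Add1 | r0:Mul1,r1:Add1,r2:1,r3:Add2
c5: issue MUL r3<-Mul2 | r0:Mul1,r1:Add1,r2:1,r3:Mul2
c6: stall | r0:Mul1,r1:Add1,r2:1,r3:Mul2
c7: CDB Add1=0; issue SUB r1<-Add1 | r0:Mul1,r1:Add1,r2:1,r3:Mul2
c8: CDB Mul1=1; issue MUL r0<-Mul1 | r0:Mul1,r1:Add1,r2:1,r3:Mul2
c9: stall | r0:Mul1,r1:Add1,r2:1,r3:Mul2
c10: stall | r0:Mul1,r1:Add1,r2:1,r3:Mul2
c11: CDB Add2=2; issue SUB r1<-Add2 | r0:Mul1,r1:Add2,r2:1,r3:Mul2
c12: stall | r0:Mul1,r1:Add2,r2:1,r3:Mul2
c13: stall | r0:Mul1,r1:Add2,r2:1,r3:Mul2
c14: stall | r0:Mul1,r1:Add2,r2:1,r3:Mul2
c15: stall | r0:Mul1,r1:Add2,r2:1,r3:Mul2
c16: CDB Mul2=4; stall | r0:Mul1,r1:Add2,r2:1,r3:4
c17: stall | r0:Mul1,r1:Add2,r2:1,r3:4
c18: stall | r0:Mul1,r1:Add2,r2:1,r3:4
c19: CDB Add1=4; issue SUB r2<-Add1 | r0:Mul1,r1:Add2,r2:Add1,r3:4
c20: - | r0:Mul1,r1:Add2,r2:Add1,r3:4
c21: CDB Mul1=16 | r0:16,r1:Add2,r2:Add1,r3:4
c22: CDB Add2=3 | r0:16,r1:3,r2:Add1,r3:4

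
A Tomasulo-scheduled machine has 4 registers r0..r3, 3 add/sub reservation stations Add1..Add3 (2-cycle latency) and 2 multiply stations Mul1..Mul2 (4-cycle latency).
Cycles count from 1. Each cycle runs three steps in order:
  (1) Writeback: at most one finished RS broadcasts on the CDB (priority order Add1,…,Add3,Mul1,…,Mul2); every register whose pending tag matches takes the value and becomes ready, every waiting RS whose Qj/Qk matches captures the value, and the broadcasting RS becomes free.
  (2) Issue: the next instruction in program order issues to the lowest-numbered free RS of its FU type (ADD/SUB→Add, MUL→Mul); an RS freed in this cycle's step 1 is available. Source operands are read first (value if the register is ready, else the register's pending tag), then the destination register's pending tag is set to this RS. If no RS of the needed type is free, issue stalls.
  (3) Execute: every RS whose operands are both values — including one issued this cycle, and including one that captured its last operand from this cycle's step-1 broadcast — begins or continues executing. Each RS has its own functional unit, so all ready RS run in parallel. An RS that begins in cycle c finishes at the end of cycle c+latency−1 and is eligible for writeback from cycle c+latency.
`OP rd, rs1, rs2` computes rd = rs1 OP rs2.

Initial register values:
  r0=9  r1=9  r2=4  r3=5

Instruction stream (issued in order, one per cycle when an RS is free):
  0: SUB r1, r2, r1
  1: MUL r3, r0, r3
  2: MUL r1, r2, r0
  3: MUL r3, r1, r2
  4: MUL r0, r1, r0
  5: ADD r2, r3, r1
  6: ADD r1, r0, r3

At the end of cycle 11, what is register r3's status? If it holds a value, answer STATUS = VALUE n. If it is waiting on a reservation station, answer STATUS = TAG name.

cycle 1: issue SUB r1<-Add1 // r0:9,r1:Add1,r2:4,r3:5
cycle 2: issue MUL r3<-Mul1 // r0:9,r1:Add1,r2:4,r3:Mul1
cycle 3: CDB Add1=-5; issue MUL r1<-Mul2 // r0:9,r1:Mul2,r2:4,r3:Mul1
cycle 4: stall // r0:9,r1:Mul2,r2:4,r3:Mul1
cycle 5: stall // r0:9,r1:Mul2,r2:4,r3:Mul1
cycle 6: CDB Mul1=45; issue MUL r3<-Mul1 // r0:9,r1:Mul2,r2:4,r3:Mul1
cycle 7: CDB Mul2=36; issue MUL r0<-Mul2 // r0:Mul2,r1:36,r2:4,r3:Mul1
cycle 8: issue ADD r2<-Add1 // r0:Mul2,r1:36,r2:Add1,r3:Mul1
cycle 9: issue ADD r1<-Add2 // r0:Mul2,r1:Add2,r2:Add1,r3:Mul1
cycle 10: - // r0:Mul2,r1:Add2,r2:Add1,r3:Mul1
cycle 11: CDB Mul1=144 // r0:Mul2,r1:Add2,r2:Add1,r3:144

STATUS = VALUE 144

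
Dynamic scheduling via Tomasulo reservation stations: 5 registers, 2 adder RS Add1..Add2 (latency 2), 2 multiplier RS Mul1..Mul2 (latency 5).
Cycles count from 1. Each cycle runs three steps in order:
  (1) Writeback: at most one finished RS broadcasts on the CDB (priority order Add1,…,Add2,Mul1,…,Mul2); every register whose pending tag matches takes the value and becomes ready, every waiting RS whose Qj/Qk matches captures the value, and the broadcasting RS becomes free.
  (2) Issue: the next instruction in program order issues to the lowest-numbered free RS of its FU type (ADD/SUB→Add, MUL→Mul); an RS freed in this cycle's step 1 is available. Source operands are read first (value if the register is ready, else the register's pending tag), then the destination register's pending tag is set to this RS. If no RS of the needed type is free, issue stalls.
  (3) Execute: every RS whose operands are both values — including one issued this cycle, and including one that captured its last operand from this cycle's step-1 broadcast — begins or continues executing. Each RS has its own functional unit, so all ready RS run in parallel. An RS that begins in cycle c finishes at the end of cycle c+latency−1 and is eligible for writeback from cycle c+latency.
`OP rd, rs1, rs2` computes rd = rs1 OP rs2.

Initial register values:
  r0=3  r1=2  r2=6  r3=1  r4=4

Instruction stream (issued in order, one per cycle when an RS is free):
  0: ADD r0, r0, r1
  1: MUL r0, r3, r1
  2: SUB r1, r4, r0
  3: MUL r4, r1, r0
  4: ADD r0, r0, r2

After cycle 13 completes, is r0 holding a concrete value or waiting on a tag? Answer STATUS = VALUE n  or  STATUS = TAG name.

STATUS = VALUE 8

cycle 1: issue ADD r0<-Add1 // r0:Add1,r1:2,r2:6,r3:1,r4:4
cycle 2: issue MUL r0<-Mul1 // r0:Mul1,r1:2,r2:6,r3:1,r4:4
cycle 3: CDB Add1=5; issue SUB r1<-Add1 // r0:Mul1,r1:Add1,r2:6,r3:1,r4:4
cycle 4: issue MUL r4<-Mul2 // r0:Mul1,r1:Add1,r2:6,r3:1,r4:Mul2
cycle 5: issue ADD r0<-Add2 // r0:Add2,r1:Add1,r2:6,r3:1,r4:Mul2
cycle 6: - // r0:Add2,r1:Add1,r2:6,r3:1,r4:Mul2
cycle 7: CDB Mul1=2 // r0:Add2,r1:Add1,r2:6,r3:1,r4:Mul2
cycle 8: - // r0:Add2,r1:Add1,r2:6,r3:1,r4:Mul2
cycle 9: CDB Add1=2 // r0:Add2,r1:2,r2:6,r3:1,r4:Mul2
cycle 10: CDB Add2=8 // r0:8,r1:2,r2:6,r3:1,r4:Mul2
cycle 11: - // r0:8,r1:2,r2:6,r3:1,r4:Mul2
cycle 12: - // r0:8,r1:2,r2:6,r3:1,r4:Mul2
cycle 13: - // r0:8,r1:2,r2:6,r3:1,r4:Mul2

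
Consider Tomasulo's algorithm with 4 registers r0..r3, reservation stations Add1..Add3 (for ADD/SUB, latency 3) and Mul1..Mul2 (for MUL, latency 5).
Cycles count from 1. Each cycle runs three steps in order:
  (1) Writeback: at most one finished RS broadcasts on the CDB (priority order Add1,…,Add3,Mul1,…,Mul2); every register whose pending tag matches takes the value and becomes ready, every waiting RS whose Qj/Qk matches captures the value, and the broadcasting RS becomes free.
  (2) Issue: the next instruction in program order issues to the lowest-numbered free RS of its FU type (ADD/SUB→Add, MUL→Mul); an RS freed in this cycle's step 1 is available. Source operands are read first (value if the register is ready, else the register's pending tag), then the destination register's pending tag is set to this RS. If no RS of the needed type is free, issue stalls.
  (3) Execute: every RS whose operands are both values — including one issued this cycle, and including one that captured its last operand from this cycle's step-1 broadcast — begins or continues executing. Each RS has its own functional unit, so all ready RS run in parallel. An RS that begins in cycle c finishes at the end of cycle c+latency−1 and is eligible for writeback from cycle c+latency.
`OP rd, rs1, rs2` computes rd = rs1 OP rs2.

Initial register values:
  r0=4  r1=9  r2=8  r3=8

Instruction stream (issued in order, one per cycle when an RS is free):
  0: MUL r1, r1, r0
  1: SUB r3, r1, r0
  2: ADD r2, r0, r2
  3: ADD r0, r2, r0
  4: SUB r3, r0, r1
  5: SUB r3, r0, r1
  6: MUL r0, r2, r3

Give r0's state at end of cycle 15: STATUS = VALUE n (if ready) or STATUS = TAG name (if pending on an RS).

STATUS = TAG Mul1

c1: issue MUL r1<-Mul1 | r0:4,r1:Mul1,r2:8,r3:8
c2: issue SUB r3<-Add1 | r0:4,r1:Mul1,r2:8,r3:Add1
c3: issue ADD r2<-Add2 | r0:4,r1:Mul1,r2:Add2,r3:Add1
c4: issue ADD r0<-Add3 | r0:Add3,r1:Mul1,r2:Add2,r3:Add1
c5: stall | r0:Add3,r1:Mul1,r2:Add2,r3:Add1
c6: CDB Add2=12; issue SUB r3<-Add2 | r0:Add3,r1:Mul1,r2:12,r3:Add2
c7: CDB Mul1=36; stall | r0:Add3,r1:36,r2:12,r3:Add2
c8: stall | r0:Add3,r1:36,r2:12,r3:Add2
c9: CDB Add3=16; issue SUB r3<-Add3 | r0:16,r1:36,r2:12,r3:Add3
c10: CDB Add1=32; issue MUL r0<-Mul1 | r0:Mul1,r1:36,r2:12,r3:Add3
c11: - | r0:Mul1,r1:36,r2:12,r3:Add3
c12: CDB Add2=-20 | r0:Mul1,r1:36,r2:12,r3:Add3
c13: CDB Add3=-20 | r0:Mul1,r1:36,r2:12,r3:-20
c14: - | r0:Mul1,r1:36,r2:12,r3:-20
c15: - | r0:Mul1,r1:36,r2:12,r3:-20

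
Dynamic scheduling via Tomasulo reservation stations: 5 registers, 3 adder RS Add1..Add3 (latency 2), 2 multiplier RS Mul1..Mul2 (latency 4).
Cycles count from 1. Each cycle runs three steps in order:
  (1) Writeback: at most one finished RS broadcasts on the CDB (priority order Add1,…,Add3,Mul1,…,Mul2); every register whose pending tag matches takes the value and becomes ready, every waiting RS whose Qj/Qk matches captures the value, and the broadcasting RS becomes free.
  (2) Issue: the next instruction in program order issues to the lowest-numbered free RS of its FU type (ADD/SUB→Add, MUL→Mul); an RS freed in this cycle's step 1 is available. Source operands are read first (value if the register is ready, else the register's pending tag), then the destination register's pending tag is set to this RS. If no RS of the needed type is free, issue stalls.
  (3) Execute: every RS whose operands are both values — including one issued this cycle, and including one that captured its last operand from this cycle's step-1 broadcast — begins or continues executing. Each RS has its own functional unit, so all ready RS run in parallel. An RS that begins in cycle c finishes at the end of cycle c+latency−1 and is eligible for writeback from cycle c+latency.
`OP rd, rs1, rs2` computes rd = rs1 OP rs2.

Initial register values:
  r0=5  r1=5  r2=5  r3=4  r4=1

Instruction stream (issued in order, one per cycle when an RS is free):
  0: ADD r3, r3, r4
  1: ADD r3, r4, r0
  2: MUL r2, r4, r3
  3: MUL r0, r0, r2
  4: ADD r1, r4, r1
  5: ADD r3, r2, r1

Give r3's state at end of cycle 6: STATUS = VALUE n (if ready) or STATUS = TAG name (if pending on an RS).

STATUS = TAG Add2

c1: issue ADD r3<-Add1 | r0:5,r1:5,r2:5,r3:Add1,r4:1
c2: issue ADD r3<-Add2 | r0:5,r1:5,r2:5,r3:Add2,r4:1
c3: CDB Add1=5; issue MUL r2<-Mul1 | r0:5,r1:5,r2:Mul1,r3:Add2,r4:1
c4: CDB Add2=6; issue MUL r0<-Mul2 | r0:Mul2,r1:5,r2:Mul1,r3:6,r4:1
c5: issue ADD r1<-Add1 | r0:Mul2,r1:Add1,r2:Mul1,r3:6,r4:1
c6: issue ADD r3<-Add2 | r0:Mul2,r1:Add1,r2:Mul1,r3:Add2,r4:1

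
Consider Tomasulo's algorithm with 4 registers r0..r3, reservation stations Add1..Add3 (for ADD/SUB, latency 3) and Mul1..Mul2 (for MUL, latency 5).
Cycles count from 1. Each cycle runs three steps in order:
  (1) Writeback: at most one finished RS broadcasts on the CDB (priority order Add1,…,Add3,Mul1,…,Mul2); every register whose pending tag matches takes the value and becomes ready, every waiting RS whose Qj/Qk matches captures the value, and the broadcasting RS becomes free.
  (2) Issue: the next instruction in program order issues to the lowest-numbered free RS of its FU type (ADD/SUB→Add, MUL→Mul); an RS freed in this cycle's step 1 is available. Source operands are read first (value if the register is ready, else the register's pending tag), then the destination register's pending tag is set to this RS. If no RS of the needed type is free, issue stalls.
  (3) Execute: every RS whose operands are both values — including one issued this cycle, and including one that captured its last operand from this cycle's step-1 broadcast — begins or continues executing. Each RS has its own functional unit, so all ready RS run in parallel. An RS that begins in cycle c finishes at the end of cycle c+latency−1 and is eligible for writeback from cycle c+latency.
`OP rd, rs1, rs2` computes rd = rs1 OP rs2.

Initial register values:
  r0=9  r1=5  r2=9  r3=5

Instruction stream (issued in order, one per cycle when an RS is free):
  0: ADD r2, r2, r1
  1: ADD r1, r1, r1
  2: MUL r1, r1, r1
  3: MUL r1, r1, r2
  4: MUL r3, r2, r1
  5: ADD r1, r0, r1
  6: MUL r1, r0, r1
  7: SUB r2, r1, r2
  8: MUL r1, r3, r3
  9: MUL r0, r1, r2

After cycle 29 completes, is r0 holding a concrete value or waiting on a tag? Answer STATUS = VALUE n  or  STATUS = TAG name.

STATUS = TAG Mul2

c1: issue ADD r2<-Add1 | r0:9,r1:5,r2:Add1,r3:5
c2: issue ADD r1<-Add2 | r0:9,r1:Add2,r2:Add1,r3:5
c3: issue MUL r1<-Mul1 | r0:9,r1:Mul1,r2:Add1,r3:5
c4: CDB Add1=14; issue MUL r1<-Mul2 | r0:9,r1:Mul2,r2:14,r3:5
c5: CDB Add2=10; stall | r0:9,r1:Mul2,r2:14,r3:5
c6: stall | r0:9,r1:Mul2,r2:14,r3:5
c7: stall | r0:9,r1:Mul2,r2:14,r3:5
c8: stall | r0:9,r1:Mul2,r2:14,r3:5
c9: stall | r0:9,r1:Mul2,r2:14,r3:5
c10: CDB Mul1=100; issue MUL r3<-Mul1 | r0:9,r1:Mul2,r2:14,r3:Mul1
c11: issue ADD r1<-Add1 | r0:9,r1:Add1,r2:14,r3:Mul1
c12: stall | r0:9,r1:Add1,r2:14,r3:Mul1
c13: stall | r0:9,r1:Add1,r2:14,r3:Mul1
c14: stall | r0:9,r1:Add1,r2:14,r3:Mul1
c15: CDB Mul2=1400; issue MUL r1<-Mul2 | r0:9,r1:Mul2,r2:14,r3:Mul1
c16: issue SUB r2<-Add2 | r0:9,r1:Mul2,r2:Add2,r3:Mul1
c17: stall | r0:9,r1:Mul2,r2:Add2,r3:Mul1
c18: CDB Add1=1409; stall | r0:9,r1:Mul2,r2:Add2,r3:Mul1
c19: stall | r0:9,r1:Mul2,r2:Add2,r3:Mul1
c20: CDB Mul1=19600; issue MUL r1<-Mul1 | r0:9,r1:Mul1,r2:Add2,r3:19600
c21: stall | r0:9,r1:Mul1,r2:Add2,r3:19600
c22: stall | r0:9,r1:Mul1,r2:Add2,r3:19600
c23: CDB Mul2=12681; issue MUL r0<-Mul2 | r0:Mul2,r1:Mul1,r2:Add2,r3:19600
c24: - | r0:Mul2,r1:Mul1,r2:Add2,r3:19600
c25: CDB Mul1=384160000 | r0:Mul2,r1:384160000,r2:Add2,r3:19600
c26: CDB Add2=12667 | r0:Mul2,r1:384160000,r2:12667,r3:19600
c27: - | r0:Mul2,r1:384160000,r2:12667,r3:19600
c28: - | r0:Mul2,r1:384160000,r2:12667,r3:19600
c29: - | r0:Mul2,r1:384160000,r2:12667,r3:19600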